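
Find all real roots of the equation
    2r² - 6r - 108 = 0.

Factor: 2(r - 9)(r + 6) = 0.
So r = 9 or r = -6.

r = -6 or r = 9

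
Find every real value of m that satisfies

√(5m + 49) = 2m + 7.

m = 0

Square both sides: 5m + 49 = (2m + 7)².
Expand and rearrange: 4m² + 23m = 0.
Solving gives m = 0 or m = -5.75.
Check each candidate in the original equation:
  m = 0: √(49) = 7, while 2m + 7 = 7 — valid.
  m = -5.75: √(20.25) = 4.5, while 2m + 7 = -4.5 — extraneous.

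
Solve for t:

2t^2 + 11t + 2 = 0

t = -5.3117 or t = -0.1883

Discriminant: (11)^2 - 4*2*2 = 105.
Quadratic formula: t = (-11 +/- sqrt(105)) / 4.
So t = -11/4 + sqrt(105)/4 ~= -0.1883 or t = -11/4 - sqrt(105)/4 ~= -5.3117.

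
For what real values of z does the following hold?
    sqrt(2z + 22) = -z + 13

Square both sides: 2z + 22 = (-z + 13)^2.
Expand and rearrange: z^2 - 28z + 147 = 0.
Solving gives z = 21 or z = 7.
Check each candidate in the original equation:
  z = 21: sqrt(64) = 8, while -z + 13 = -8 — extraneous.
  z = 7: sqrt(36) = 6, while -z + 13 = 6 — valid.

z = 7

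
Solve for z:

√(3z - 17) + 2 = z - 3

z = 6 or z = 7

Isolate the radical: √(3z - 17) = z - 5.
Square both sides: 3z - 17 = (z - 5)².
Expand and rearrange: z² - 13z + 42 = 0.
Solving gives z = 7 or z = 6.
Check each candidate in the original equation:
  z = 7: √(4) = 2, while z - 5 = 2 — valid.
  z = 6: √(1) = 1, while z - 5 = 1 — valid.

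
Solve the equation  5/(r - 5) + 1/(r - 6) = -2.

r = 2.1292 or r = 5.8708

Multiply both sides by (r - 5)(r - 6):
5(r - 6) + (r - 5) = -2(r - 5)(r - 6).
Expand and collect terms: -2r^2 + 16r - 25 = 0.
By the quadratic formula, r = (-16 +/- sqrt(56)) / -4, so r ~= 2.1292 or r ~= 5.8708.
Neither value makes a denominator zero (r != 5, r != 6), so both are valid.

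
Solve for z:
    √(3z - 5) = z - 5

z = 10

Square both sides: 3z - 5 = (z - 5)².
Expand and rearrange: z² - 13z + 30 = 0.
Solving gives z = 10 or z = 3.
Check each candidate in the original equation:
  z = 10: √(25) = 5, while z - 5 = 5 — valid.
  z = 3: √(4) = 2, while z - 5 = -2 — extraneous.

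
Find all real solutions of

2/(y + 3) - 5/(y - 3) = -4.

y = -3.4185 or y = 4.1685

Multiply both sides by (y + 3)(y - 3):
2(y - 3) - 5(y + 3) = -4(y + 3)(y - 3).
Expand and collect terms: -4y² + 3y + 57 = 0.
By the quadratic formula, y = (-3 ± √921) / -8, so y ≈ -3.4185 or y ≈ 4.1685.
Neither value makes a denominator zero (y ≠ -3, y ≠ 3), so both are valid.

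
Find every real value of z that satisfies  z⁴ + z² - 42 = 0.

Let u = z². The equation becomes u² + u - 42 = 0.
Factor: (u - 6)(u + 7) = 0, so u = 6 or u = -7.
z² = 6 gives z = ±√(6) ≈ ±2.4495.
z² = -7 < 0 has no real solution.

z = -2.4495 or z = 2.4495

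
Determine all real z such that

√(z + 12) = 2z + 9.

z = -3

Square both sides: z + 12 = (2z + 9)².
Expand and rearrange: 4z² + 35z + 69 = 0.
Solving gives z = -3 or z = -5.75.
Check each candidate in the original equation:
  z = -3: √(9) = 3, while 2z + 9 = 3 — valid.
  z = -5.75: √(6.25) = 2.5, while 2z + 9 = -2.5 — extraneous.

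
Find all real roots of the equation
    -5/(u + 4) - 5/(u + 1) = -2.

u = -2.9155 or u = 2.9155

Multiply both sides by (u + 4)(u + 1):
-5(u + 1) - 5(u + 4) = -2(u + 4)(u + 1).
Expand and collect terms: -2u² + 17 = 0.
By the quadratic formula, u = (0 ± √136) / -4, so u ≈ -2.9155 or u ≈ 2.9155.
Neither value makes a denominator zero (u ≠ -4, u ≠ -1), so both are valid.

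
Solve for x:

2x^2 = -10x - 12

x = -3 or x = -2

Bring every term to one side: 2x^2 + 10x + 12 = 0.
Factor: 2(x + 3)(x + 2) = 0.
So x = -3 or x = -2.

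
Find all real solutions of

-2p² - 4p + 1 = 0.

p = -2.2247 or p = 0.2247

Discriminant: (-4)² − 4·(-2)·1 = 24.
Quadratic formula: p = (4 ± √24) / (-4).
So p = -√(6)/2 - 1 ≈ -2.2247 or p = -1 + √(6)/2 ≈ 0.2247.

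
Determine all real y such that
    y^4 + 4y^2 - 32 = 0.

Let u = y^2. The equation becomes u^2 + 4u - 32 = 0.
Factor: (u - 4)(u + 8) = 0, so u = 4 or u = -8.
y^2 = 4 gives y = +/-2.
y^2 = -8 < 0 has no real solution.

y = -2 or y = 2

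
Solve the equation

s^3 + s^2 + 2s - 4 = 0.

Possible rational roots are divisors of -4. Testing s = 1 gives 0, so (s - 1) is a factor.
Divide: s^3 + s^2 + 2s - 4 = (s - 1)(s^2 + 2s + 4).
The quadratic s^2 + 2s + 4 has discriminant -12 < 0, so no further real roots.

s = 1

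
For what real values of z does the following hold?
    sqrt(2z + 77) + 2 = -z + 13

Isolate the radical: sqrt(2z + 77) = -z + 11.
Square both sides: 2z + 77 = (-z + 11)^2.
Expand and rearrange: z^2 - 24z + 44 = 0.
Solving gives z = 22 or z = 2.
Check each candidate in the original equation:
  z = 22: sqrt(121) = 11, while -z + 11 = -11 — extraneous.
  z = 2: sqrt(81) = 9, while -z + 11 = 9 — valid.

z = 2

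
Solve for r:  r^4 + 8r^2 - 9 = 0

Let u = r^2. The equation becomes u^2 + 8u - 9 = 0.
Factor: (u + 9)(u - 1) = 0, so u = -9 or u = 1.
r^2 = -9 < 0 has no real solution.
r^2 = 1 gives r = +/-1.

r = -1 or r = 1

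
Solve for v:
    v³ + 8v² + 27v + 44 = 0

Possible rational roots are divisors of 44. Testing v = -4 gives 0, so (v + 4) is a factor.
Divide: v³ + 8v² + 27v + 44 = (v + 4)(v² + 4v + 11).
The quadratic v² + 4v + 11 has discriminant -28 < 0, so no further real roots.

v = -4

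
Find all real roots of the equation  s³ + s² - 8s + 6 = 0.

Possible rational roots are divisors of 6. Testing s = 1 gives 0, so (s - 1) is a factor.
Divide: s³ + s² - 8s + 6 = (s - 1)(s² + 2s - 6).
Apply the quadratic formula to s² + 2s - 6 = 0: s = (-2 ± √28)/2, i.e. s ≈ 1.6458 or s ≈ -3.6458.

s = -3.6458 or s = 1 or s = 1.6458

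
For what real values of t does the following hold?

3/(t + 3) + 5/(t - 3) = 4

Multiply both sides by (t + 3)(t - 3):
3(t - 3) + 5(t + 3) = 4(t + 3)(t - 3).
Expand and collect terms: 4t² - 8t - 42 = 0.
By the quadratic formula, t = (8 ± √736) / 8, so t ≈ 4.3912 or t ≈ -2.3912.
Neither value makes a denominator zero (t ≠ -3, t ≠ 3), so both are valid.

t = -2.3912 or t = 4.3912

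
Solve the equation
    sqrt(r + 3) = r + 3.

Square both sides: r + 3 = (r + 3)^2.
Expand and rearrange: r^2 + 5r + 6 = 0.
Solving gives r = -2 or r = -3.
Check each candidate in the original equation:
  r = -2: sqrt(1) = 1, while r + 3 = 1 — valid.
  r = -3: sqrt(0) = 0, while r + 3 = 0 — valid.

r = -3 or r = -2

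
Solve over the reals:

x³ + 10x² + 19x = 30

x = -6 or x = -5 or x = 1

Rearrange: x³ + 10x² + 19x - 30 = 0.
Possible rational roots are divisors of -30. Testing x = -5 gives 0, so (x + 5) is a factor.
Divide: x³ + 10x² + 19x - 30 = (x + 5)(x² + 5x - 6).
Factor the quadratic: x = 1 or x = -6.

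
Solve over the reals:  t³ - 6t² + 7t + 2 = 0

t = -0.2361 or t = 2 or t = 4.2361

Possible rational roots are divisors of 2. Testing t = 2 gives 0, so (t - 2) is a factor.
Divide: t³ - 6t² + 7t + 2 = (t - 2)(t² - 4t - 1).
Apply the quadratic formula to t² - 4t - 1 = 0: t = (4 ± √20)/2, i.e. t ≈ 4.2361 or t ≈ -0.2361.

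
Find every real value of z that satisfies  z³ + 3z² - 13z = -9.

z = -5.6056 or z = 1 or z = 1.6056

Rearrange: z³ + 3z² - 13z + 9 = 0.
Possible rational roots are divisors of 9. Testing z = 1 gives 0, so (z - 1) is a factor.
Divide: z³ + 3z² - 13z + 9 = (z - 1)(z² + 4z - 9).
Apply the quadratic formula to z² + 4z - 9 = 0: z = (-4 ± √52)/2, i.e. z ≈ 1.6056 or z ≈ -5.6056.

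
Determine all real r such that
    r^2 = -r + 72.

r = -9 or r = 8

Bring every term to one side: r^2 + r - 72 = 0.
Factor: (r + 9)(r - 8) = 0.
So r = -9 or r = 8.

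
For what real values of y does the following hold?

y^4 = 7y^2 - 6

y = -2.4495 or y = -1 or y = 1 or y = 2.4495

Let u = y^2. The equation becomes u^2 - 7u + 6 = 0.
Factor: (u - 6)(u - 1) = 0, so u = 6 or u = 1.
y^2 = 6 gives y = +/-sqrt(6) ~= +/-2.4495.
y^2 = 1 gives y = +/-1.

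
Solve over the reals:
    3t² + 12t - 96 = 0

t = -8 or t = 4

Factor: 3(t - 4)(t + 8) = 0.
So t = 4 or t = -8.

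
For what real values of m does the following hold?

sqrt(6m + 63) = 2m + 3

Square both sides: 6m + 63 = (2m + 3)^2.
Expand and rearrange: 4m^2 + 6m - 54 = 0.
Solving gives m = 3 or m = -4.5.
Check each candidate in the original equation:
  m = 3: sqrt(81) = 9, while 2m + 3 = 9 — valid.
  m = -4.5: sqrt(36) = 6, while 2m + 3 = -6 — extraneous.

m = 3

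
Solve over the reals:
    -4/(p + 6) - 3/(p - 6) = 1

Multiply both sides by (p + 6)(p - 6):
-4(p - 6) - 3(p + 6) = (p + 6)(p - 6).
Expand and collect terms: p² + 7p - 42 = 0.
By the quadratic formula, p = (-7 ± √217) / 2, so p ≈ 3.8655 or p ≈ -10.8655.
Neither value makes a denominator zero (p ≠ -6, p ≠ 6), so both are valid.

p = -10.8655 or p = 3.8655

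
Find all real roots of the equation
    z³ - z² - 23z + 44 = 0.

Possible rational roots are divisors of 44. Testing z = 4 gives 0, so (z - 4) is a factor.
Divide: z³ - z² - 23z + 44 = (z - 4)(z² + 3z - 11).
Apply the quadratic formula to z² + 3z - 11 = 0: z = (-3 ± √53)/2, i.e. z ≈ 2.1401 or z ≈ -5.1401.

z = -5.1401 or z = 2.1401 or z = 4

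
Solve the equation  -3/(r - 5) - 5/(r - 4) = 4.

r = 2.2753 or r = 4.7247

Multiply both sides by (r - 5)(r - 4):
-3(r - 4) - 5(r - 5) = 4(r - 5)(r - 4).
Expand and collect terms: 4r^2 - 28r + 43 = 0.
By the quadratic formula, r = (28 +/- sqrt(96)) / 8, so r ~= 4.7247 or r ~= 2.2753.
Neither value makes a denominator zero (r != 5, r != 4), so both are valid.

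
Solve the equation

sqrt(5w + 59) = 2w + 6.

Square both sides: 5w + 59 = (2w + 6)^2.
Expand and rearrange: 4w^2 + 19w - 23 = 0.
Solving gives w = 1 or w = -5.75.
Check each candidate in the original equation:
  w = 1: sqrt(64) = 8, while 2w + 6 = 8 — valid.
  w = -5.75: sqrt(30.25) = 5.5, while 2w + 6 = -5.5 — extraneous.

w = 1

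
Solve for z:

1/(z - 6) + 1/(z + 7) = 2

Multiply both sides by (z - 6)(z + 7):
(z + 7) + (z - 6) = 2(z - 6)(z + 7).
Expand and collect terms: 2z² - 85 = 0.
By the quadratic formula, z = (0 ± √680) / 4, so z ≈ 6.5192 or z ≈ -6.5192.
Neither value makes a denominator zero (z ≠ 6, z ≠ -7), so both are valid.

z = -6.5192 or z = 6.5192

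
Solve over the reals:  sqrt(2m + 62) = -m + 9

m = 1

Square both sides: 2m + 62 = (-m + 9)^2.
Expand and rearrange: m^2 - 20m + 19 = 0.
Solving gives m = 19 or m = 1.
Check each candidate in the original equation:
  m = 19: sqrt(100) = 10, while -m + 9 = -10 — extraneous.
  m = 1: sqrt(64) = 8, while -m + 9 = 8 — valid.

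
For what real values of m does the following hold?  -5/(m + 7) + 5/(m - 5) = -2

m = -3.4495 or m = 1.4495

Multiply both sides by (m + 7)(m - 5):
-5(m - 5) + 5(m + 7) = -2(m + 7)(m - 5).
Expand and collect terms: -2m^2 - 4m + 10 = 0.
By the quadratic formula, m = (4 +/- sqrt(96)) / -4, so m ~= -3.4495 or m ~= 1.4495.
Neither value makes a denominator zero (m != -7, m != 5), so both are valid.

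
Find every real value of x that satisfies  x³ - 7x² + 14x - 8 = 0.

x = 1 or x = 2 or x = 4

Possible rational roots are divisors of -8. Testing x = 4 gives 0, so (x - 4) is a factor.
Divide: x³ - 7x² + 14x - 8 = (x - 4)(x² - 3x + 2).
Factor the quadratic: x = 2 or x = 1.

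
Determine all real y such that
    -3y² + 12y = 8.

y = 0.8453 or y = 3.1547

Rearrange to standard form: -3y² + 12y - 8 = 0.
Discriminant: (12)² − 4·(-3)·(-8) = 48.
Quadratic formula: y = (-12 ± √48) / (-6).
So y = 2 - 2·√(3)/3 ≈ 0.8453 or y = 2·√(3)/3 + 2 ≈ 3.1547.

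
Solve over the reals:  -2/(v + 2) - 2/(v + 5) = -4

v = -4.5811 or v = -1.4189

Multiply both sides by (v + 2)(v + 5):
-2(v + 5) - 2(v + 2) = -4(v + 2)(v + 5).
Expand and collect terms: -4v² - 24v - 26 = 0.
By the quadratic formula, v = (24 ± √160) / -8, so v ≈ -4.5811 or v ≈ -1.4189.
Neither value makes a denominator zero (v ≠ -2, v ≠ -5), so both are valid.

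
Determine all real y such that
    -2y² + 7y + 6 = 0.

y = -0.7122 or y = 4.2122

Discriminant: (7)² − 4·(-2)·6 = 97.
Quadratic formula: y = (-7 ± √97) / (-4).
So y = 7/4 - √(97)/4 ≈ -0.7122 or y = 7/4 + √(97)/4 ≈ 4.2122.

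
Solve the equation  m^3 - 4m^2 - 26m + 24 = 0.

Possible rational roots are divisors of 24. Testing m = -4 gives 0, so (m + 4) is a factor.
Divide: m^3 - 4m^2 - 26m + 24 = (m + 4)(m^2 - 8m + 6).
Apply the quadratic formula to m^2 - 8m + 6 = 0: m = (8 +/- sqrt(40))/2, i.e. m ~= 7.1623 or m ~= 0.8377.

m = -4 or m = 0.8377 or m = 7.1623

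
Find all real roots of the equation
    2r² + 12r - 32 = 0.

r = -8 or r = 2

Factor: 2(r + 8)(r - 2) = 0.
So r = -8 or r = 2.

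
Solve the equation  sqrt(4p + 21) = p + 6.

Square both sides: 4p + 21 = (p + 6)^2.
Expand and rearrange: p^2 + 8p + 15 = 0.
Solving gives p = -3 or p = -5.
Check each candidate in the original equation:
  p = -3: sqrt(9) = 3, while p + 6 = 3 — valid.
  p = -5: sqrt(1) = 1, while p + 6 = 1 — valid.

p = -5 or p = -3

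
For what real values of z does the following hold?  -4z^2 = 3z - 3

z = -1.3187 or z = 0.5687

Rearrange to standard form: -4z^2 - 3z + 3 = 0.
Discriminant: (-3)^2 - 4*(-4)*3 = 57.
Quadratic formula: z = (3 +/- sqrt(57)) / (-8).
So z = -sqrt(57)/8 - 3/8 ~= -1.3187 or z = -3/8 + sqrt(57)/8 ~= 0.5687.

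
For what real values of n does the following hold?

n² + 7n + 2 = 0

Discriminant: (7)² − 4·1·2 = 41.
Quadratic formula: n = (-7 ± √41) / 2.
So n = -7/2 + √(41)/2 ≈ -0.2984 or n = -7/2 - √(41)/2 ≈ -6.7016.

n = -6.7016 or n = -0.2984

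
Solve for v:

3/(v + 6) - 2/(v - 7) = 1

v = -2.1623 or v = 4.1623

Multiply both sides by (v + 6)(v - 7):
3(v - 7) - 2(v + 6) = (v + 6)(v - 7).
Expand and collect terms: v² - 2v - 9 = 0.
By the quadratic formula, v = (2 ± √40) / 2, so v ≈ 4.1623 or v ≈ -2.1623.
Neither value makes a denominator zero (v ≠ -6, v ≠ 7), so both are valid.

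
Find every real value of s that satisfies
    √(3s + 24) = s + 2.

Square both sides: 3s + 24 = (s + 2)².
Expand and rearrange: s² + s - 20 = 0.
Solving gives s = 4 or s = -5.
Check each candidate in the original equation:
  s = 4: √(36) = 6, while s + 2 = 6 — valid.
  s = -5: √(9) = 3, while s + 2 = -3 — extraneous.

s = 4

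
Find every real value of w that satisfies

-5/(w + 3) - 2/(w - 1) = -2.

w = -1.2656 or w = 2.7656

Multiply both sides by (w + 3)(w - 1):
-5(w - 1) - 2(w + 3) = -2(w + 3)(w - 1).
Expand and collect terms: -2w^2 + 3w + 7 = 0.
By the quadratic formula, w = (-3 +/- sqrt(65)) / -4, so w ~= -1.2656 or w ~= 2.7656.
Neither value makes a denominator zero (w != -3, w != 1), so both are valid.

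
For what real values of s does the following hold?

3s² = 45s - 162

Bring every term to one side: 3s² - 45s + 162 = 0.
Factor: 3(s - 9)(s - 6) = 0.
So s = 9 or s = 6.

s = 6 or s = 9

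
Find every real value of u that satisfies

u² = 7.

u = -2.6458 or u = 2.6458

Rearrange to standard form: u² - 7 = 0.
Discriminant: (0)² − 4·1·(-7) = 28.
Quadratic formula: u = (0 ± √28) / 2.
So u = √(7) ≈ 2.6458 or u = -√(7) ≈ -2.6458.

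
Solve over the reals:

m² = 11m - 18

Bring every term to one side: m² - 11m + 18 = 0.
Factor: (m - 2)(m - 9) = 0.
So m = 2 or m = 9.

m = 2 or m = 9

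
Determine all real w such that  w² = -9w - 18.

w = -6 or w = -3

Bring every term to one side: w² + 9w + 18 = 0.
Factor: (w + 6)(w + 3) = 0.
So w = -6 or w = -3.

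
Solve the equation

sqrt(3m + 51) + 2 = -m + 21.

Isolate the radical: sqrt(3m + 51) = -m + 19.
Square both sides: 3m + 51 = (-m + 19)^2.
Expand and rearrange: m^2 - 41m + 310 = 0.
Solving gives m = 31 or m = 10.
Check each candidate in the original equation:
  m = 31: sqrt(144) = 12, while -m + 19 = -12 — extraneous.
  m = 10: sqrt(81) = 9, while -m + 19 = 9 — valid.

m = 10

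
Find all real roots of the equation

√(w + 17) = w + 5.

w = -1

Square both sides: w + 17 = (w + 5)².
Expand and rearrange: w² + 9w + 8 = 0.
Solving gives w = -1 or w = -8.
Check each candidate in the original equation:
  w = -1: √(16) = 4, while w + 5 = 4 — valid.
  w = -8: √(9) = 3, while w + 5 = -3 — extraneous.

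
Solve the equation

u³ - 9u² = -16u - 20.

u = -0.8284 or u = 4.8284 or u = 5

Rearrange: u³ - 9u² + 16u + 20 = 0.
Possible rational roots are divisors of 20. Testing u = 5 gives 0, so (u - 5) is a factor.
Divide: u³ - 9u² + 16u + 20 = (u - 5)(u² - 4u - 4).
Apply the quadratic formula to u² - 4u - 4 = 0: u = (4 ± √32)/2, i.e. u ≈ 4.8284 or u ≈ -0.8284.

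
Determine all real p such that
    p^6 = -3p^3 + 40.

Let u = p^3. The equation becomes u^2 + 3u - 40 = 0.
Factor: (u - 5)(u + 8) = 0, so u = 5 or u = -8.
p^3 = 5 gives p = (5)^(1/3) ~= 1.71.
p^3 = -8 gives p = -2.

p = -2 or p = 1.71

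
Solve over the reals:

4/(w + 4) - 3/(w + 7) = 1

w = -8.6056 or w = -1.3944

Multiply both sides by (w + 4)(w + 7):
4(w + 7) - 3(w + 4) = (w + 4)(w + 7).
Expand and collect terms: w^2 + 10w + 12 = 0.
By the quadratic formula, w = (-10 +/- sqrt(52)) / 2, so w ~= -1.3944 or w ~= -8.6056.
Neither value makes a denominator zero (w != -4, w != -7), so both are valid.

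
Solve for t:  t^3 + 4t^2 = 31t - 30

Rearrange: t^3 + 4t^2 - 31t + 30 = 0.
Possible rational roots are divisors of 30. Testing t = 3 gives 0, so (t - 3) is a factor.
Divide: t^3 + 4t^2 - 31t + 30 = (t - 3)(t^2 + 7t - 10).
Apply the quadratic formula to t^2 + 7t - 10 = 0: t = (-7 +/- sqrt(89))/2, i.e. t ~= 1.217 or t ~= -8.217.

t = -8.217 or t = 1.217 or t = 3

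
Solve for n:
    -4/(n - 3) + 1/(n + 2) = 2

Multiply both sides by (n - 3)(n + 2):
-4(n + 2) + (n - 3) = 2(n - 3)(n + 2).
Expand and collect terms: 2n² + n - 1 = 0.
Factor or apply the quadratic formula: n = 0.5 or n = -1.
Neither value makes a denominator zero (n ≠ 3, n ≠ -2), so both are valid.

n = -1 or n = 0.5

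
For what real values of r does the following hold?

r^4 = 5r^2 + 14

Let u = r^2. The equation becomes u^2 - 5u - 14 = 0.
Factor: (u + 2)(u - 7) = 0, so u = -2 or u = 7.
r^2 = -2 < 0 has no real solution.
r^2 = 7 gives r = +/-sqrt(7) ~= +/-2.6458.

r = -2.6458 or r = 2.6458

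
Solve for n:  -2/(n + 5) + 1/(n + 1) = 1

Multiply both sides by (n + 5)(n + 1):
-2(n + 1) + (n + 5) = (n + 5)(n + 1).
Expand and collect terms: n^2 + 7n + 2 = 0.
By the quadratic formula, n = (-7 +/- sqrt(41)) / 2, so n ~= -0.2984 or n ~= -6.7016.
Neither value makes a denominator zero (n != -5, n != -1), so both are valid.

n = -6.7016 or n = -0.2984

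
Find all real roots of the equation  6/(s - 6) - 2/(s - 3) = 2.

Multiply both sides by (s - 6)(s - 3):
6(s - 3) - 2(s - 6) = 2(s - 6)(s - 3).
Expand and collect terms: 2s² - 22s + 42 = 0.
By the quadratic formula, s = (22 ± √148) / 4, so s ≈ 8.5414 or s ≈ 2.4586.
Neither value makes a denominator zero (s ≠ 6, s ≠ 3), so both are valid.

s = 2.4586 or s = 8.5414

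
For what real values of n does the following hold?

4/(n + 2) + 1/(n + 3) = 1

Multiply both sides by (n + 2)(n + 3):
4(n + 3) + (n + 2) = (n + 2)(n + 3).
Expand and collect terms: n² - 8 = 0.
By the quadratic formula, n = (0 ± √32) / 2, so n ≈ 2.8284 or n ≈ -2.8284.
Neither value makes a denominator zero (n ≠ -2, n ≠ -3), so both are valid.

n = -2.8284 or n = 2.8284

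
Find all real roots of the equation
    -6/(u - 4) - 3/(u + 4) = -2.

Multiply both sides by (u - 4)(u + 4):
-6(u + 4) - 3(u - 4) = -2(u - 4)(u + 4).
Expand and collect terms: -2u² + 9u + 44 = 0.
By the quadratic formula, u = (-9 ± √433) / -4, so u ≈ -2.9522 or u ≈ 7.4522.
Neither value makes a denominator zero (u ≠ 4, u ≠ -4), so both are valid.

u = -2.9522 or u = 7.4522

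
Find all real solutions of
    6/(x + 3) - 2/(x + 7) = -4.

x = -6 or x = -5

Multiply both sides by (x + 3)(x + 7):
6(x + 7) - 2(x + 3) = -4(x + 3)(x + 7).
Expand and collect terms: -4x² - 44x - 120 = 0.
Factor or apply the quadratic formula: x = -6 or x = -5.
Neither value makes a denominator zero (x ≠ -3, x ≠ -7), so both are valid.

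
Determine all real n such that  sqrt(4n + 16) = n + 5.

Square both sides: 4n + 16 = (n + 5)^2.
Expand and rearrange: n^2 + 6n + 9 = 0.
This gives the repeated root n = -3.
Check in the original equation:
  n = -3: sqrt(4) = 2, while n + 5 = 2 — valid.

n = -3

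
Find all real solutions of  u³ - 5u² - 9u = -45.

u = -3 or u = 3 or u = 5

Rearrange: u³ - 5u² - 9u + 45 = 0.
Possible rational roots are divisors of 45. Testing u = 5 gives 0, so (u - 5) is a factor.
Divide: u³ - 5u² - 9u + 45 = (u - 5)(u² - 9).
Factor the quadratic: u = 3 or u = -3.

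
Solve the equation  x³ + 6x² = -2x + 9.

x = -5.3028 or x = -1.6972 or x = 1

Rearrange: x³ + 6x² + 2x - 9 = 0.
Possible rational roots are divisors of -9. Testing x = 1 gives 0, so (x - 1) is a factor.
Divide: x³ + 6x² + 2x - 9 = (x - 1)(x² + 7x + 9).
Apply the quadratic formula to x² + 7x + 9 = 0: x = (-7 ± √13)/2, i.e. x ≈ -1.6972 or x ≈ -5.3028.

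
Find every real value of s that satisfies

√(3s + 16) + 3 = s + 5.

s = 3

Isolate the radical: √(3s + 16) = s + 2.
Square both sides: 3s + 16 = (s + 2)².
Expand and rearrange: s² + s - 12 = 0.
Solving gives s = 3 or s = -4.
Check each candidate in the original equation:
  s = 3: √(25) = 5, while s + 2 = 5 — valid.
  s = -4: √(4) = 2, while s + 2 = -2 — extraneous.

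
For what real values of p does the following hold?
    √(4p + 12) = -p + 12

Square both sides: 4p + 12 = (-p + 12)².
Expand and rearrange: p² - 28p + 132 = 0.
Solving gives p = 22 or p = 6.
Check each candidate in the original equation:
  p = 22: √(100) = 10, while -p + 12 = -10 — extraneous.
  p = 6: √(36) = 6, while -p + 12 = 6 — valid.

p = 6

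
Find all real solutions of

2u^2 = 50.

Bring every term to one side: 2u^2 - 50 = 0.
Factor: 2(u + 5)(u - 5) = 0.
So u = -5 or u = 5.

u = -5 or u = 5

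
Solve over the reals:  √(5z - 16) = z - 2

z = 4 or z = 5

Square both sides: 5z - 16 = (z - 2)².
Expand and rearrange: z² - 9z + 20 = 0.
Solving gives z = 5 or z = 4.
Check each candidate in the original equation:
  z = 5: √(9) = 3, while z - 2 = 3 — valid.
  z = 4: √(4) = 2, while z - 2 = 2 — valid.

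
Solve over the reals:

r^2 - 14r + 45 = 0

r = 5 or r = 9

Factor: (r - 9)(r - 5) = 0.
So r = 9 or r = 5.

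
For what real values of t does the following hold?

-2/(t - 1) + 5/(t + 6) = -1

t = -10.245 or t = 2.245

Multiply both sides by (t - 1)(t + 6):
-2(t + 6) + 5(t - 1) = -(t - 1)(t + 6).
Expand and collect terms: -t² - 8t + 23 = 0.
By the quadratic formula, t = (8 ± √156) / -2, so t ≈ -10.245 or t ≈ 2.245.
Neither value makes a denominator zero (t ≠ 1, t ≠ -6), so both are valid.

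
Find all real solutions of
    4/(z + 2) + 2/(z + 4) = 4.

Multiply both sides by (z + 2)(z + 4):
4(z + 4) + 2(z + 2) = 4(z + 2)(z + 4).
Expand and collect terms: 4z² + 18z + 12 = 0.
By the quadratic formula, z = (-18 ± √132) / 8, so z ≈ -0.8139 or z ≈ -3.6861.
Neither value makes a denominator zero (z ≠ -2, z ≠ -4), so both are valid.

z = -3.6861 or z = -0.8139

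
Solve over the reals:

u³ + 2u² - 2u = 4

Rearrange: u³ + 2u² - 2u - 4 = 0.
Possible rational roots are divisors of -4. Testing u = -2 gives 0, so (u + 2) is a factor.
Divide: u³ + 2u² - 2u - 4 = (u + 2)(u² - 2).
Apply the quadratic formula to u² - 2 = 0: u = (0 ± √8)/2, i.e. u ≈ 1.4142 or u ≈ -1.4142.

u = -2 or u = -1.4142 or u = 1.4142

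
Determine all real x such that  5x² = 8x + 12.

x = -0.9436 or x = 2.5436

Rearrange to standard form: 5x² - 8x - 12 = 0.
Discriminant: (-8)² − 4·5·(-12) = 304.
Quadratic formula: x = (8 ± √304) / 10.
So x = 4/5 + 2·√(19)/5 ≈ 2.5436 or x = 4/5 - 2·√(19)/5 ≈ -0.9436.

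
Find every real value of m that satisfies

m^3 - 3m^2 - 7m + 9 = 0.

m = -2.1623 or m = 1 or m = 4.1623

Possible rational roots are divisors of 9. Testing m = 1 gives 0, so (m - 1) is a factor.
Divide: m^3 - 3m^2 - 7m + 9 = (m - 1)(m^2 - 2m - 9).
Apply the quadratic formula to m^2 - 2m - 9 = 0: m = (2 +/- sqrt(40))/2, i.e. m ~= 4.1623 or m ~= -2.1623.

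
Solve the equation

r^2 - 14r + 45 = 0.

Factor: (r - 9)(r - 5) = 0.
So r = 9 or r = 5.

r = 5 or r = 9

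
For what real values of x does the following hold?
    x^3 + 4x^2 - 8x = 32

x = -4 or x = -2.8284 or x = 2.8284

Rearrange: x^3 + 4x^2 - 8x - 32 = 0.
Possible rational roots are divisors of -32. Testing x = -4 gives 0, so (x + 4) is a factor.
Divide: x^3 + 4x^2 - 8x - 32 = (x + 4)(x^2 - 8).
Apply the quadratic formula to x^2 - 8 = 0: x = (0 +/- sqrt(32))/2, i.e. x ~= 2.8284 or x ~= -2.8284.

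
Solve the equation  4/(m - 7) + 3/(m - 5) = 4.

Multiply both sides by (m - 7)(m - 5):
4(m - 5) + 3(m - 7) = 4(m - 7)(m - 5).
Expand and collect terms: 4m² - 55m + 181 = 0.
By the quadratic formula, m = (55 ± √129) / 8, so m ≈ 8.2947 or m ≈ 5.4553.
Neither value makes a denominator zero (m ≠ 7, m ≠ 5), so both are valid.

m = 5.4553 or m = 8.2947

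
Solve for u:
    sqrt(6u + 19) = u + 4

Square both sides: 6u + 19 = (u + 4)^2.
Expand and rearrange: u^2 + 2u - 3 = 0.
Solving gives u = 1 or u = -3.
Check each candidate in the original equation:
  u = 1: sqrt(25) = 5, while u + 4 = 5 — valid.
  u = -3: sqrt(1) = 1, while u + 4 = 1 — valid.

u = -3 or u = 1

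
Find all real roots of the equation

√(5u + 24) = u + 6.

Square both sides: 5u + 24 = (u + 6)².
Expand and rearrange: u² + 7u + 12 = 0.
Solving gives u = -3 or u = -4.
Check each candidate in the original equation:
  u = -3: √(9) = 3, while u + 6 = 3 — valid.
  u = -4: √(4) = 2, while u + 6 = 2 — valid.

u = -4 or u = -3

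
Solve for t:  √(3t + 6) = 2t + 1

Square both sides: 3t + 6 = (2t + 1)².
Expand and rearrange: 4t² + t - 5 = 0.
Solving gives t = 1 or t = -1.25.
Check each candidate in the original equation:
  t = 1: √(9) = 3, while 2t + 1 = 3 — valid.
  t = -1.25: √(2.25) = 1.5, while 2t + 1 = -1.5 — extraneous.

t = 1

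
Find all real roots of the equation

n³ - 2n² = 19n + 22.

n = -2 or n = -1.873 or n = 5.873

Rearrange: n³ - 2n² - 19n - 22 = 0.
Possible rational roots are divisors of -22. Testing n = -2 gives 0, so (n + 2) is a factor.
Divide: n³ - 2n² - 19n - 22 = (n + 2)(n² - 4n - 11).
Apply the quadratic formula to n² - 4n - 11 = 0: n = (4 ± √60)/2, i.e. n ≈ 5.873 or n ≈ -1.873.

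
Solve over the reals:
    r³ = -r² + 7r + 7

Rearrange: r³ + r² - 7r - 7 = 0.
Possible rational roots are divisors of -7. Testing r = -1 gives 0, so (r + 1) is a factor.
Divide: r³ + r² - 7r - 7 = (r + 1)(r² - 7).
Apply the quadratic formula to r² - 7 = 0: r = (0 ± √28)/2, i.e. r ≈ 2.6458 or r ≈ -2.6458.

r = -2.6458 or r = -1 or r = 2.6458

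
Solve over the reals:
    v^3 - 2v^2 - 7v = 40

v = 5

Rearrange: v^3 - 2v^2 - 7v - 40 = 0.
Possible rational roots are divisors of -40. Testing v = 5 gives 0, so (v - 5) is a factor.
Divide: v^3 - 2v^2 - 7v - 40 = (v - 5)(v^2 + 3v + 8).
The quadratic v^2 + 3v + 8 has discriminant -23 < 0, so no further real roots.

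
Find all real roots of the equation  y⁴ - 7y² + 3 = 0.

y = -2.5576 or y = -0.6772 or y = 0.6772 or y = 2.5576

Let u = y². The equation becomes u² - 7u + 3 = 0.
By the quadratic formula, u = √(37)/2 + 7/2 or u = 7/2 - √(37)/2.
y² = √(37)/2 + 7/2 gives y = ±√(√(37)/2 + 7/2) ≈ ±2.5576.
y² = 7/2 - √(37)/2 gives y = ±√(7/2 - √(37)/2) ≈ ±0.6772.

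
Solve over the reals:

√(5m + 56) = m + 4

m = 5

Square both sides: 5m + 56 = (m + 4)².
Expand and rearrange: m² + 3m - 40 = 0.
Solving gives m = 5 or m = -8.
Check each candidate in the original equation:
  m = 5: √(81) = 9, while m + 4 = 9 — valid.
  m = -8: √(16) = 4, while m + 4 = -4 — extraneous.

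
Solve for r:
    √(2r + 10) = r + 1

Square both sides: 2r + 10 = (r + 1)².
Expand and rearrange: r² - 9 = 0.
Solving gives r = 3 or r = -3.
Check each candidate in the original equation:
  r = 3: √(16) = 4, while r + 1 = 4 — valid.
  r = -3: √(4) = 2, while r + 1 = -2 — extraneous.

r = 3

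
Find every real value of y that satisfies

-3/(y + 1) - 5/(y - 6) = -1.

Multiply both sides by (y + 1)(y - 6):
-3(y - 6) - 5(y + 1) = -(y + 1)(y - 6).
Expand and collect terms: -y^2 + 13y - 7 = 0.
By the quadratic formula, y = (-13 +/- sqrt(141)) / -2, so y ~= 0.5628 or y ~= 12.4372.
Neither value makes a denominator zero (y != -1, y != 6), so both are valid.

y = 0.5628 or y = 12.4372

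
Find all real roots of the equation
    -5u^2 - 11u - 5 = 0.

u = -1.5583 or u = -0.6417

Discriminant: (-11)^2 - 4*(-5)*(-5) = 21.
Quadratic formula: u = (11 +/- sqrt(21)) / (-10).
So u = -11/10 - sqrt(21)/10 ~= -1.5583 or u = -11/10 + sqrt(21)/10 ~= -0.6417.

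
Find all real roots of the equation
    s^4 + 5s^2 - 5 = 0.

Let u = s^2. The equation becomes u^2 + 5u - 5 = 0.
By the quadratic formula, u = -5/2 + 3*sqrt(5)/2 or u = -3*sqrt(5)/2 - 5/2.
s^2 = -5/2 + 3*sqrt(5)/2 gives s = +/-sqrt(-5/2 + 3*sqrt(5)/2) ~= +/-0.9242.
s^2 = -3*sqrt(5)/2 - 5/2 < 0 has no real solution.

s = -0.9242 or s = 0.9242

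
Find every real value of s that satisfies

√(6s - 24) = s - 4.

s = 4 or s = 10

Square both sides: 6s - 24 = (s - 4)².
Expand and rearrange: s² - 14s + 40 = 0.
Solving gives s = 10 or s = 4.
Check each candidate in the original equation:
  s = 10: √(36) = 6, while s - 4 = 6 — valid.
  s = 4: √(0) = 0, while s - 4 = 0 — valid.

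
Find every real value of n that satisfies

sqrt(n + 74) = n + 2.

Square both sides: n + 74 = (n + 2)^2.
Expand and rearrange: n^2 + 3n - 70 = 0.
Solving gives n = 7 or n = -10.
Check each candidate in the original equation:
  n = 7: sqrt(81) = 9, while n + 2 = 9 — valid.
  n = -10: sqrt(64) = 8, while n + 2 = -8 — extraneous.

n = 7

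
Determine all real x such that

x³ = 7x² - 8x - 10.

Rearrange: x³ - 7x² + 8x + 10 = 0.
Possible rational roots are divisors of 10. Testing x = 5 gives 0, so (x - 5) is a factor.
Divide: x³ - 7x² + 8x + 10 = (x - 5)(x² - 2x - 2).
Apply the quadratic formula to x² - 2x - 2 = 0: x = (2 ± √12)/2, i.e. x ≈ 2.7321 or x ≈ -0.7321.

x = -0.7321 or x = 2.7321 or x = 5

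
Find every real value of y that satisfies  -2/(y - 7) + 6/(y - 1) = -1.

Multiply both sides by (y - 7)(y - 1):
-2(y - 1) + 6(y - 7) = -(y - 7)(y - 1).
Expand and collect terms: -y² + 4y + 33 = 0.
By the quadratic formula, y = (-4 ± √148) / -2, so y ≈ -4.0828 or y ≈ 8.0828.
Neither value makes a denominator zero (y ≠ 7, y ≠ 1), so both are valid.

y = -4.0828 or y = 8.0828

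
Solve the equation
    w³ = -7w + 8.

w = 1

Rearrange: w³ + 7w - 8 = 0.
Possible rational roots are divisors of -8. Testing w = 1 gives 0, so (w - 1) is a factor.
Divide: w³ + 7w - 8 = (w - 1)(w² + w + 8).
The quadratic w² + w + 8 has discriminant -31 < 0, so no further real roots.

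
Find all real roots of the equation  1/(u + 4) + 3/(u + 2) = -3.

u = -4.5486 or u = -2.7847

Multiply both sides by (u + 4)(u + 2):
(u + 2) + 3(u + 4) = -3(u + 4)(u + 2).
Expand and collect terms: -3u^2 - 22u - 38 = 0.
By the quadratic formula, u = (22 +/- sqrt(28)) / -6, so u ~= -4.5486 or u ~= -2.7847.
Neither value makes a denominator zero (u != -4, u != -2), so both are valid.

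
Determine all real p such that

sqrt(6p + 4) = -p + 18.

p = 10

Square both sides: 6p + 4 = (-p + 18)^2.
Expand and rearrange: p^2 - 42p + 320 = 0.
Solving gives p = 32 or p = 10.
Check each candidate in the original equation:
  p = 32: sqrt(196) = 14, while -p + 18 = -14 — extraneous.
  p = 10: sqrt(64) = 8, while -p + 18 = 8 — valid.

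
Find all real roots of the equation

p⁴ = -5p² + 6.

p = -1 or p = 1

Let u = p². The equation becomes u² + 5u - 6 = 0.
Factor: (u + 6)(u - 1) = 0, so u = -6 or u = 1.
p² = -6 < 0 has no real solution.
p² = 1 gives p = ±1.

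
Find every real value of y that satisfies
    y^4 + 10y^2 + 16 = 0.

Let u = y^2. The equation becomes u^2 + 10u + 16 = 0.
Factor: (u + 2)(u + 8) = 0, so u = -2 or u = -8.
y^2 = -2 < 0 has no real solution.
y^2 = -8 < 0 has no real solution.

No real solutions.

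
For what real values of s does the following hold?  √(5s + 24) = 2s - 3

Square both sides: 5s + 24 = (2s - 3)².
Expand and rearrange: 4s² - 17s - 15 = 0.
Solving gives s = 5 or s = -0.75.
Check each candidate in the original equation:
  s = 5: √(49) = 7, while 2s - 3 = 7 — valid.
  s = -0.75: √(20.25) = 4.5, while 2s - 3 = -4.5 — extraneous.

s = 5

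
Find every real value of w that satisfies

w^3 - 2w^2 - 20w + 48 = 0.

Possible rational roots are divisors of 48. Testing w = 4 gives 0, so (w - 4) is a factor.
Divide: w^3 - 2w^2 - 20w + 48 = (w - 4)(w^2 + 2w - 12).
Apply the quadratic formula to w^2 + 2w - 12 = 0: w = (-2 +/- sqrt(52))/2, i.e. w ~= 2.6056 or w ~= -4.6056.

w = -4.6056 or w = 2.6056 or w = 4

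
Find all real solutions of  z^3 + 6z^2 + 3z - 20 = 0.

Possible rational roots are divisors of -20. Testing z = -4 gives 0, so (z + 4) is a factor.
Divide: z^3 + 6z^2 + 3z - 20 = (z + 4)(z^2 + 2z - 5).
Apply the quadratic formula to z^2 + 2z - 5 = 0: z = (-2 +/- sqrt(24))/2, i.e. z ~= 1.4495 or z ~= -3.4495.

z = -4 or z = -3.4495 or z = 1.4495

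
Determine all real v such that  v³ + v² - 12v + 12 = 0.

Possible rational roots are divisors of 12. Testing v = 2 gives 0, so (v - 2) is a factor.
Divide: v³ + v² - 12v + 12 = (v - 2)(v² + 3v - 6).
Apply the quadratic formula to v² + 3v - 6 = 0: v = (-3 ± √33)/2, i.e. v ≈ 1.3723 or v ≈ -4.3723.

v = -4.3723 or v = 1.3723 or v = 2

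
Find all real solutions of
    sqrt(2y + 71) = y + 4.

y = 5

Square both sides: 2y + 71 = (y + 4)^2.
Expand and rearrange: y^2 + 6y - 55 = 0.
Solving gives y = 5 or y = -11.
Check each candidate in the original equation:
  y = 5: sqrt(81) = 9, while y + 4 = 9 — valid.
  y = -11: sqrt(49) = 7, while y + 4 = -7 — extraneous.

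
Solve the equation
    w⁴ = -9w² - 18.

Let u = w². The equation becomes u² + 9u + 18 = 0.
Factor: (u + 3)(u + 6) = 0, so u = -3 or u = -6.
w² = -3 < 0 has no real solution.
w² = -6 < 0 has no real solution.

No real solutions.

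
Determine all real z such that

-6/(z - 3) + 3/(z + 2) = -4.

z = -2.5914 or z = 4.3414

Multiply both sides by (z - 3)(z + 2):
-6(z + 2) + 3(z - 3) = -4(z - 3)(z + 2).
Expand and collect terms: -4z^2 + 7z + 45 = 0.
By the quadratic formula, z = (-7 +/- sqrt(769)) / -8, so z ~= -2.5914 or z ~= 4.3414.
Neither value makes a denominator zero (z != 3, z != -2), so both are valid.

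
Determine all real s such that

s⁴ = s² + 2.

Let u = s². The equation becomes u² - u - 2 = 0.
Factor: (u + 1)(u - 2) = 0, so u = -1 or u = 2.
s² = -1 < 0 has no real solution.
s² = 2 gives s = ±√(2) ≈ ±1.4142.

s = -1.4142 or s = 1.4142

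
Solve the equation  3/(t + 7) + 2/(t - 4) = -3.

Multiply both sides by (t + 7)(t - 4):
3(t - 4) + 2(t + 7) = -3(t + 7)(t - 4).
Expand and collect terms: -3t^2 - 14t + 82 = 0.
By the quadratic formula, t = (14 +/- sqrt(1180)) / -6, so t ~= -8.0585 or t ~= 3.3919.
Neither value makes a denominator zero (t != -7, t != 4), so both are valid.

t = -8.0585 or t = 3.3919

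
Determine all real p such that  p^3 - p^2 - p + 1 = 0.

p = -1 or p = 1

Possible rational roots are divisors of 1. Testing p = -1 gives 0, so (p + 1) is a factor.
Divide: p^3 - p^2 - p + 1 = (p + 1)(p^2 - 2p + 1).
The quadratic has the repeated root p = 1.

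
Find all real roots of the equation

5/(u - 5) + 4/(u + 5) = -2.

u = -7.5 or u = 3

Multiply both sides by (u - 5)(u + 5):
5(u + 5) + 4(u - 5) = -2(u - 5)(u + 5).
Expand and collect terms: -2u² - 9u + 45 = 0.
Factor or apply the quadratic formula: u = -7.5 or u = 3.
Neither value makes a denominator zero (u ≠ 5, u ≠ -5), so both are valid.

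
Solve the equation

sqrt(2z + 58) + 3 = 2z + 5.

Isolate the radical: sqrt(2z + 58) = 2z + 2.
Square both sides: 2z + 58 = (2z + 2)^2.
Expand and rearrange: 4z^2 + 6z - 54 = 0.
Solving gives z = 3 or z = -4.5.
Check each candidate in the original equation:
  z = 3: sqrt(64) = 8, while 2z + 2 = 8 — valid.
  z = -4.5: sqrt(49) = 7, while 2z + 2 = -7 — extraneous.

z = 3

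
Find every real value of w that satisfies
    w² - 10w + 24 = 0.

Factor: (w - 4)(w - 6) = 0.
So w = 4 or w = 6.

w = 4 or w = 6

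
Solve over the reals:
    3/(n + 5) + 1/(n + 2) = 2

n = -3.8229 or n = -1.1771

Multiply both sides by (n + 5)(n + 2):
3(n + 2) + (n + 5) = 2(n + 5)(n + 2).
Expand and collect terms: 2n² + 10n + 9 = 0.
By the quadratic formula, n = (-10 ± √28) / 4, so n ≈ -1.1771 or n ≈ -3.8229.
Neither value makes a denominator zero (n ≠ -5, n ≠ -2), so both are valid.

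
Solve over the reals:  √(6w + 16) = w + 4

w = -2 or w = 0

Square both sides: 6w + 16 = (w + 4)².
Expand and rearrange: w² + 2w = 0.
Solving gives w = 0 or w = -2.
Check each candidate in the original equation:
  w = 0: √(16) = 4, while w + 4 = 4 — valid.
  w = -2: √(4) = 2, while w + 4 = 2 — valid.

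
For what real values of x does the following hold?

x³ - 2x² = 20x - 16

Rearrange: x³ - 2x² - 20x + 16 = 0.
Possible rational roots are divisors of 16. Testing x = -4 gives 0, so (x + 4) is a factor.
Divide: x³ - 2x² - 20x + 16 = (x + 4)(x² - 6x + 4).
Apply the quadratic formula to x² - 6x + 4 = 0: x = (6 ± √20)/2, i.e. x ≈ 5.2361 or x ≈ 0.7639.

x = -4 or x = 0.7639 or x = 5.2361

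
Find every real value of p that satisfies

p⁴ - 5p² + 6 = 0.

p = -1.7321 or p = -1.4142 or p = 1.4142 or p = 1.7321

Let u = p². The equation becomes u² - 5u + 6 = 0.
Factor: (u - 3)(u - 2) = 0, so u = 3 or u = 2.
p² = 3 gives p = ±√(3) ≈ ±1.7321.
p² = 2 gives p = ±√(2) ≈ ±1.4142.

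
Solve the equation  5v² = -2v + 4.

v = -1.1165 or v = 0.7165

Rearrange to standard form: 5v² + 2v - 4 = 0.
Discriminant: (2)² − 4·5·(-4) = 84.
Quadratic formula: v = (-2 ± √84) / 10.
So v = -1/5 + √(21)/5 ≈ 0.7165 or v = -√(21)/5 - 1/5 ≈ -1.1165.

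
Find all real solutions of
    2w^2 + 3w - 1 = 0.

Discriminant: (3)^2 - 4*2*(-1) = 17.
Quadratic formula: w = (-3 +/- sqrt(17)) / 4.
So w = -3/4 + sqrt(17)/4 ~= 0.2808 or w = -sqrt(17)/4 - 3/4 ~= -1.7808.

w = -1.7808 or w = 0.2808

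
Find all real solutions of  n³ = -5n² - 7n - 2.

n = -2.618 or n = -2 or n = -0.382

Rearrange: n³ + 5n² + 7n + 2 = 0.
Possible rational roots are divisors of 2. Testing n = -2 gives 0, so (n + 2) is a factor.
Divide: n³ + 5n² + 7n + 2 = (n + 2)(n² + 3n + 1).
Apply the quadratic formula to n² + 3n + 1 = 0: n = (-3 ± √5)/2, i.e. n ≈ -0.382 or n ≈ -2.618.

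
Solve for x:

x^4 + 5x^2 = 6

Let u = x^2. The equation becomes u^2 + 5u - 6 = 0.
Factor: (u - 1)(u + 6) = 0, so u = 1 or u = -6.
x^2 = 1 gives x = +/-1.
x^2 = -6 < 0 has no real solution.

x = -1 or x = 1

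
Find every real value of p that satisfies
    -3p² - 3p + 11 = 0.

p = -2.4791 or p = 1.4791

Discriminant: (-3)² − 4·(-3)·11 = 141.
Quadratic formula: p = (3 ± √141) / (-6).
So p = -√(141)/6 - 1/2 ≈ -2.4791 or p = -1/2 + √(141)/6 ≈ 1.4791.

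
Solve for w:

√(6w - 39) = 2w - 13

Square both sides: 6w - 39 = (2w - 13)².
Expand and rearrange: 4w² - 58w + 208 = 0.
Solving gives w = 8 or w = 6.5.
Check each candidate in the original equation:
  w = 8: √(9) = 3, while 2w - 13 = 3 — valid.
  w = 6.5: √(0) = 0, while 2w - 13 = 0 — valid.

w = 6.5 or w = 8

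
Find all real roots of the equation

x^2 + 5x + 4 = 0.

Factor: (x + 1)(x + 4) = 0.
So x = -1 or x = -4.

x = -4 or x = -1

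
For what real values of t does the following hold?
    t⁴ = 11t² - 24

t = -2.8284 or t = -1.7321 or t = 1.7321 or t = 2.8284

Let u = t². The equation becomes u² - 11u + 24 = 0.
Factor: (u - 8)(u - 3) = 0, so u = 8 or u = 3.
t² = 8 gives t = ±2·√(2) ≈ ±2.8284.
t² = 3 gives t = ±√(3) ≈ ±1.7321.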